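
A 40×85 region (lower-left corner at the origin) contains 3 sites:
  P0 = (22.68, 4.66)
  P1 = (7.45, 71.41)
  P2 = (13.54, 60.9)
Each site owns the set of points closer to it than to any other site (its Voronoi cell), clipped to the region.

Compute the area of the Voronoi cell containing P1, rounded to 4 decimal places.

1. box [0,40]×[0,85]: [(0, 0) (40, 0) (40, 85) (0, 85)]
2. ⊥bis P1·P0 via (15.065,38.035): [(0, 34.5977) (40, 43.7243) (40, 85) (0, 85)]  |A|=1833.5603
3. ⊥bis P1·P2 via (10.495,66.155): [(0, 60.0737) (40, 83.2516) (40, 85) (0, 85)]  |A|=533.4938
4. canonical 4-gon: [(0, 60.0737) (40, 83.2516) (40, 85) (0, 85)]
5. shoelace: 533.4938

Area of P1's cell: 533.4938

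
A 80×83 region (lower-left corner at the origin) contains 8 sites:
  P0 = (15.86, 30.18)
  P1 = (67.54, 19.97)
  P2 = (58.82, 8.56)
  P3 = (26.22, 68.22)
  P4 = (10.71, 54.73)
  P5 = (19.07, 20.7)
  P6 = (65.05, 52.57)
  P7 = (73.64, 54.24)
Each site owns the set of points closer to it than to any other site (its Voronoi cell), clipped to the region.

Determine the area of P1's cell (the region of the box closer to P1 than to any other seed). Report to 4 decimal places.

1. box [0,80]×[0,83]: [(0, 0) (80, 0) (80, 83) (0, 83)]
2. ⊥bis P1·P0 via (41.7,25.075): [(36.7461, 0) (80, 0) (80, 83) (53.1438, 83)]  |A|=2909.5688
3. ⊥bis P1·P2 via (63.18,14.265): [(42.6622, 29.9455) (80, 1.4105) (80, 83) (53.1438, 83)]  |A|=2235.6071
4. ⊥bis P1·P3 via (46.88,44.095): [(45.168, 42.6289) (42.6622, 29.9455) (80, 1.4105) (80, 72.4581)]  |A|=1509.9007
5. ⊥bis P1·P4 via (39.125,37.35): [(45.168, 42.6289) (42.6622, 29.9455) (80, 1.4105) (80, 72.4581)]  |A|=1509.9007
6. ⊥bis P1·P5 via (43.305,20.335): [(45.168, 42.6289) (43.5147, 34.2606) (43.4408, 29.3505) (80, 1.4105) (80, 72.4581)]  |A|=1507.9673
7. ⊥bis P1·P6 via (66.295,36.27): [(43.5688, 34.5342) (43.5147, 34.2606) (43.4408, 29.3505) (80, 1.4105) (80, 37.3168)]  |A|=750.7213
8. ⊥bis P1·P7 via (70.59,37.105): [(72.5829, 36.7503) (43.5688, 34.5342) (43.5147, 34.2606) (43.4408, 29.3505) (80, 1.4105) (80, 35.43)]  |A|=743.7241
9. canonical 6-gon: [(72.5829, 36.7503) (43.5688, 34.5342) (43.5147, 34.2606) (43.4408, 29.3505) (80, 1.4105) (80, 35.43)]
10. shoelace: 743.7241

Area of P1's cell: 743.7241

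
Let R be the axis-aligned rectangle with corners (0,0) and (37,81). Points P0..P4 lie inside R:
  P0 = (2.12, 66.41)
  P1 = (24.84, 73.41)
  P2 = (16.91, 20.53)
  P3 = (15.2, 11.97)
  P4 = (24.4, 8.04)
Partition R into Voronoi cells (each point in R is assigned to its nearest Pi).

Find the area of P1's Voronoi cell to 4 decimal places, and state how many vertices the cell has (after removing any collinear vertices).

1. box [0,37]×[0,81]: [(0, 0) (37, 0) (37, 81) (0, 81)]
2. ⊥bis P1·P0 via (13.48,69.91): [(35.0192, 0) (37, 0) (37, 81) (10.0632, 81)]  |A|=1171.1645
3. ⊥bis P1·P2 via (20.875,46.97): [(20.5319, 47.0214) (37, 44.5519) (37, 81) (10.0632, 81)]  |A|=757.7522
4. ⊥bis P1·P3 via (20.02,42.69): [(20.5319, 47.0214) (37, 44.5519) (37, 81) (10.0632, 81)]  |A|=757.7522
5. ⊥bis P1·P4 via (24.62,40.725): [(20.5319, 47.0214) (37, 44.5519) (37, 81) (10.0632, 81)]  |A|=757.7522
6. canonical 4-gon: [(20.5319, 47.0214) (37, 44.5519) (37, 81) (10.0632, 81)]
7. shoelace: 757.7522

Area of P1's cell: 757.7522 (4 vertices)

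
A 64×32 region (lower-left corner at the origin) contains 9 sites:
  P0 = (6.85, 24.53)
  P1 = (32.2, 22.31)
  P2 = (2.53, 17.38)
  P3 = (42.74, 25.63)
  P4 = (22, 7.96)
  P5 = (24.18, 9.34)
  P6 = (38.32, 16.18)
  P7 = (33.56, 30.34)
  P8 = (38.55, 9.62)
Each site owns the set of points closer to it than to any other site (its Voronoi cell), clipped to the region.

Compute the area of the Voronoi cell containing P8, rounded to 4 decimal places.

1. box [0,64]×[0,32]: [(0, 0) (64, 0) (64, 32) (0, 32)]
2. ⊥bis P8·P0 via (22.7,17.075): [(14.6688, 0) (64, 0) (64, 32) (29.7199, 32)]  |A|=1337.7799
3. ⊥bis P8·P1 via (35.375,15.965): [(18.1158, 7.3286) (14.6688, 0) (64, 0) (64, 30.2888)]  |A|=875.6524
4. ⊥bis P8·P2 via (20.54,13.5): [(19.3427, 7.9425) (17.6316, 0) (64, 0) (64, 30.2888)]  |A|=860.4487
5. ⊥bis P8·P3 via (40.645,17.625): [(39.3629, 17.9605) (19.3427, 7.9425) (17.6316, 0) (64, 0) (64, 11.5127)]  |A|=629.1552
6. ⊥bis P8·P4 via (30.275,8.79): [(39.3629, 17.9605) (29.8335, 13.192) (31.1567, 0) (64, 0) (64, 11.5127)]  |A|=502.7733
7. ⊥bis P8·P5 via (31.365,9.48): [(39.3629, 17.9605) (31.2786, 13.9152) (31.5497, 0) (64, 0) (64, 11.5127)]  |A|=490.0281
8. ⊥bis P8·P6 via (38.435,12.9): [(56.3052, 13.5265) (31.3032, 12.65) (31.5497, 0) (64, 0) (64, 11.5127)]  |A|=422.0091
9. ⊥bis P8·P7 via (36.055,19.98): [(56.3052, 13.5265) (31.3032, 12.65) (31.5497, 0) (64, 0) (64, 11.5127)]  |A|=422.0091
10. canonical 5-gon: [(56.3052, 13.5265) (31.3032, 12.65) (31.5497, 0) (64, 0) (64, 11.5127)]
11. shoelace: 422.0091

Area of P8's cell: 422.0091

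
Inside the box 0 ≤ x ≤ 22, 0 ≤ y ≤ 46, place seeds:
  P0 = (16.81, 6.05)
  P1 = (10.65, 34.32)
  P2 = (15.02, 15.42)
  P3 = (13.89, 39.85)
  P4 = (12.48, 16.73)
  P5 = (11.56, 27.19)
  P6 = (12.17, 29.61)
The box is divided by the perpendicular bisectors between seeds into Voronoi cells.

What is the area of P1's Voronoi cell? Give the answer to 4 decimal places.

Area of P1's cell: 137.8662

1. box [0,22]×[0,46]: [(0, 0) (22, 0) (22, 46) (0, 46)]
2. ⊥bis P1·P0 via (13.73,20.185): [(0, 17.1932) (22, 21.987) (22, 46) (0, 46)]  |A|=581.017
3. ⊥bis P1·P2 via (12.835,24.87): [(0, 21.9023) (22, 26.9891) (22, 46) (0, 46)]  |A|=474.1942
4. ⊥bis P1·P3 via (12.27,37.085): [(0, 44.2739) (0, 21.9023) (22, 26.9891) (22, 31.3842)]  |A|=294.4341
5. ⊥bis P1·P4 via (11.565,25.525): [(0, 44.2739) (0, 24.3218) (19.024, 26.301) (22, 26.9891) (22, 31.3842)]  |A|=271.4199
6. ⊥bis P1·P5 via (11.105,30.755): [(20.9331, 32.0094) (0, 44.2739) (0, 29.3377)]  |A|=156.3309
7. ⊥bis P1·P6 via (11.41,31.965): [(5.4072, 30.0278) (17.5995, 33.9625) (0, 44.2739) (0, 29.3377)]  |A|=137.8662
8. canonical 4-gon: [(5.4072, 30.0278) (17.5995, 33.9625) (0, 44.2739) (0, 29.3377)]
9. shoelace: 137.8662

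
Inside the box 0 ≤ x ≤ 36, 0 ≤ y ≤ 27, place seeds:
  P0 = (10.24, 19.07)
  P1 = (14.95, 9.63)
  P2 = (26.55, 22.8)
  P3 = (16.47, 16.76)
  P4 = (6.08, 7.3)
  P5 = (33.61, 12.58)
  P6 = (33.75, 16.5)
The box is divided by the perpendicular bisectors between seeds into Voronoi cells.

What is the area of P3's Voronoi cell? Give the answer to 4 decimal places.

1. box [0,36]×[0,27]: [(0, 0) (36, 0) (36, 27) (0, 27)]
2. ⊥bis P3·P0 via (13.355,17.915): [(6.7124, 0) (36, 0) (36, 27) (16.7236, 27)]  |A|=655.6146
3. ⊥bis P3·P1 via (15.71,13.195): [(11.9056, 14.006) (36, 8.8695) (36, 27) (16.7236, 27)]  |A|=343.6601
4. ⊥bis P3·P2 via (21.51,19.78): [(11.9056, 14.006) (26.883, 10.8131) (17.1837, 27) (16.7236, 27)]  |A|=108.7239
5. ⊥bis P3·P4 via (11.275,12.03): [(11.9056, 14.006) (26.883, 10.8131) (17.1837, 27) (16.7236, 27)]  |A|=108.7239
6. ⊥bis P3·P5 via (25.04,14.67): [(11.9056, 14.006) (24.237, 11.3772) (24.9046, 14.1148) (17.1837, 27) (16.7236, 27)]  |A|=104.9136
7. ⊥bis P3·P6 via (25.11,16.63): [(11.9056, 14.006) (24.237, 11.3772) (24.9046, 14.1148) (17.1837, 27) (16.7236, 27)]  |A|=104.9136
8. canonical 5-gon: [(11.9056, 14.006) (24.237, 11.3772) (24.9046, 14.1148) (17.1837, 27) (16.7236, 27)]
9. shoelace: 104.9136

Area of P3's cell: 104.9136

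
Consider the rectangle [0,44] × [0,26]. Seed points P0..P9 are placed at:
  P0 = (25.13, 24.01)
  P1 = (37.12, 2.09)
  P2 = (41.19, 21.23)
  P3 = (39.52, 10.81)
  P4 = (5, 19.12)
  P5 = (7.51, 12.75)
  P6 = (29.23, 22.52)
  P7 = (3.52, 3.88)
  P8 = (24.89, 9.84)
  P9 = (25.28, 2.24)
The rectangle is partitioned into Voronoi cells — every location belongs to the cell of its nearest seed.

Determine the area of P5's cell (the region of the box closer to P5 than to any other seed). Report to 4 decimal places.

Area of P5's cell: 152.0307

1. box [0,44]×[0,26]: [(0, 0) (44, 0) (44, 26) (0, 26)]
2. ⊥bis P5·P0 via (16.32,18.38): [(0, 0) (28.0657, 0) (11.4505, 26) (0, 26)]  |A|=513.7098
3. ⊥bis P5·P1 via (22.315,7.42): [(0, 0) (19.6437, 0) (22.6786, 8.4299) (11.4505, 26) (0, 26)]  |A|=478.2116
4. ⊥bis P5·P2 via (24.35,16.99): [(0, 0) (19.6437, 0) (22.6786, 8.4299) (11.4505, 26) (0, 26)]  |A|=478.2116
5. ⊥bis P5·P3 via (23.515,11.78): [(0, 0) (19.6437, 0) (22.6786, 8.4299) (11.4505, 26) (0, 26)]  |A|=478.2116
6. ⊥bis P5·P4 via (6.255,15.935): [(0, 13.4703) (0, 0) (19.6437, 0) (22.6786, 8.4299) (15.5436, 19.595)]  |A|=344.1637
7. ⊥bis P5·P6 via (18.37,17.635): [(0, 13.4703) (0, 0) (19.6437, 0) (22.6039, 8.2225) (22.1113, 9.3176) (15.5436, 19.595)]  |A|=344.0717
8. ⊥bis P5·P7 via (5.515,8.315): [(0, 13.4703) (0, 10.7958) (20.2508, 1.6864) (22.6039, 8.2225) (22.1113, 9.3176) (15.5436, 19.595)]  |A|=218.1963
9. ⊥bis P5·P8 via (16.2,11.295): [(0, 13.4703) (0, 10.7958) (14.9876, 4.0539) (17.1649, 17.0579) (15.5436, 19.595)]  |A|=152.4254
10. ⊥bis P5·P9 via (16.395,7.495): [(0, 13.4703) (0, 10.7958) (14.4917, 4.277) (15.2355, 5.5346) (17.1649, 17.0579) (15.5436, 19.595)]  |A|=152.0307
11. canonical 6-gon: [(0, 13.4703) (0, 10.7958) (14.4917, 4.277) (15.2355, 5.5346) (17.1649, 17.0579) (15.5436, 19.595)]
12. shoelace: 152.0307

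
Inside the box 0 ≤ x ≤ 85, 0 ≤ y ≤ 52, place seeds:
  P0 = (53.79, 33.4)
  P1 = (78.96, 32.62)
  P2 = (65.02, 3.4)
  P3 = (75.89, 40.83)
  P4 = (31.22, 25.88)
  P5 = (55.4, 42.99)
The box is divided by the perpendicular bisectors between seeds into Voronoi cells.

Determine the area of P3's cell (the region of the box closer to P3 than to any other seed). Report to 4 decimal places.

Area of P3's cell: 306.7118

1. box [0,85]×[0,52]: [(0, 0) (85, 0) (85, 52) (0, 52)]
2. ⊥bis P3·P0 via (64.84,37.115): [(77.318, 0) (85, 0) (85, 52) (59.8357, 52)]  |A|=854.0036
3. ⊥bis P3·P1 via (77.425,36.725): [(66.3619, 32.5881) (85, 39.5576) (85, 52) (59.8357, 52)]  |A|=360.1948
4. ⊥bis P3·P2 via (70.455,22.115): [(66.3619, 32.5881) (85, 39.5576) (85, 52) (59.8357, 52)]  |A|=360.1948
5. ⊥bis P3·P4 via (53.555,33.355): [(66.3619, 32.5881) (85, 39.5576) (85, 52) (59.8357, 52)]  |A|=360.1948
6. ⊥bis P3·P5 via (65.645,41.91): [(65.068, 36.4368) (66.3619, 32.5881) (85, 39.5576) (85, 52) (66.7087, 52)]  |A|=306.7118
7. canonical 5-gon: [(65.068, 36.4368) (66.3619, 32.5881) (85, 39.5576) (85, 52) (66.7087, 52)]
8. shoelace: 306.7118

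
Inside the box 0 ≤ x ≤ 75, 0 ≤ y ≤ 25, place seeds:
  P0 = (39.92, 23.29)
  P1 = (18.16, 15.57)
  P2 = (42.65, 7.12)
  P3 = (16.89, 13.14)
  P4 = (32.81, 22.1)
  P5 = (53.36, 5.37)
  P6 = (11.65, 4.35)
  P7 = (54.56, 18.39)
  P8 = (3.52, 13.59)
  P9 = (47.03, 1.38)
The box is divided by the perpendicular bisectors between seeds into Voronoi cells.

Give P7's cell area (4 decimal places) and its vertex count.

Area of P7's cell: 383.5940 (5 vertices)

1. box [0,75]×[0,25]: [(0, 0) (75, 0) (75, 25) (0, 25)]
2. ⊥bis P7·P0 via (47.24,20.84): [(40.2649, 0) (75, 0) (75, 25) (48.6323, 25)]  |A|=763.7848
3. ⊥bis P7·P1 via (36.36,16.98): [(40.2649, 0) (75, 0) (75, 25) (48.6323, 25)]  |A|=763.7848
4. ⊥bis P7·P2 via (48.605,12.755): [(45.5977, 15.9331) (60.6746, 0) (75, 0) (75, 25) (48.6323, 25)]  |A|=601.1896
5. ⊥bis P7·P3 via (35.725,15.765): [(45.5977, 15.9331) (60.6746, 0) (75, 0) (75, 25) (48.6323, 25)]  |A|=601.1896
6. ⊥bis P7·P4 via (43.685,20.245): [(45.5977, 15.9331) (60.6746, 0) (75, 0) (75, 25) (48.6323, 25)]  |A|=601.1896
7. ⊥bis P7·P5 via (53.96,11.88): [(45.5977, 15.9331) (49.0004, 12.3371) (75, 9.9408) (75, 25) (48.6323, 25)]  |A|=383.594
8. ⊥bis P7·P6 via (33.105,11.37): [(45.5977, 15.9331) (49.0004, 12.3371) (75, 9.9408) (75, 25) (48.6323, 25)]  |A|=383.594
9. ⊥bis P7·P8 via (29.04,15.99): [(45.5977, 15.9331) (49.0004, 12.3371) (75, 9.9408) (75, 25) (48.6323, 25)]  |A|=383.594
10. ⊥bis P7·P9 via (50.795,9.885): [(45.5977, 15.9331) (49.0004, 12.3371) (75, 9.9408) (75, 25) (48.6323, 25)]  |A|=383.594
11. canonical 5-gon: [(45.5977, 15.9331) (49.0004, 12.3371) (75, 9.9408) (75, 25) (48.6323, 25)]
12. shoelace: 383.594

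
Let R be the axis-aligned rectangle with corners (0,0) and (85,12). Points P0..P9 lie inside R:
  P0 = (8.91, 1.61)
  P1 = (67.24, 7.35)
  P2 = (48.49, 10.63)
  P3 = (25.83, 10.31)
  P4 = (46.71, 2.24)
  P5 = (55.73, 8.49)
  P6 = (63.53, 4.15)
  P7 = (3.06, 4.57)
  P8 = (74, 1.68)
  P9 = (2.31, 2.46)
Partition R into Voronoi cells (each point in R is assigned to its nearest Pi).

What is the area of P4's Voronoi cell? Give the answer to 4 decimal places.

1. box [0,85]×[0,12]: [(0, 0) (85, 0) (85, 12) (0, 12)]
2. ⊥bis P4·P0 via (27.81,1.925): [(27.8421, 0) (85, 0) (85, 12) (27.6421, 12)]  |A|=687.095
3. ⊥bis P4·P1 via (56.975,4.795): [(27.8421, 0) (58.1685, 0) (55.1816, 12) (27.6421, 12)]  |A|=347.1958
4. ⊥bis P4·P2 via (47.6,6.435): [(27.6643, 10.6645) (27.8421, 0) (58.1685, 0) (57.0667, 4.4266)]  |A|=223.3473
5. ⊥bis P4·P3 via (36.27,6.275): [(37.1858, 8.6445) (33.8447, 0) (58.1685, 0) (57.0667, 4.4266)]  |A|=146.8113
6. ⊥bis P4·P5 via (51.22,5.365): [(50.9747, 5.719) (37.1858, 8.6445) (33.8447, 0) (54.9374, 0)]  |A|=124.8006
7. ⊥bis P4·P6 via (55.12,3.195): [(50.9747, 5.719) (37.1858, 8.6445) (33.8447, 0) (54.9374, 0)]  |A|=124.8006
8. ⊥bis P4·P7 via (24.885,3.405): [(50.9747, 5.719) (37.1858, 8.6445) (33.8447, 0) (54.9374, 0)]  |A|=124.8006
9. ⊥bis P4·P8 via (60.355,1.96): [(50.9747, 5.719) (37.1858, 8.6445) (33.8447, 0) (54.9374, 0)]  |A|=124.8006
10. ⊥bis P4·P9 via (24.51,2.35): [(50.9747, 5.719) (37.1858, 8.6445) (33.8447, 0) (54.9374, 0)]  |A|=124.8006
11. canonical 4-gon: [(50.9747, 5.719) (37.1858, 8.6445) (33.8447, 0) (54.9374, 0)]
12. shoelace: 124.8006

Area of P4's cell: 124.8006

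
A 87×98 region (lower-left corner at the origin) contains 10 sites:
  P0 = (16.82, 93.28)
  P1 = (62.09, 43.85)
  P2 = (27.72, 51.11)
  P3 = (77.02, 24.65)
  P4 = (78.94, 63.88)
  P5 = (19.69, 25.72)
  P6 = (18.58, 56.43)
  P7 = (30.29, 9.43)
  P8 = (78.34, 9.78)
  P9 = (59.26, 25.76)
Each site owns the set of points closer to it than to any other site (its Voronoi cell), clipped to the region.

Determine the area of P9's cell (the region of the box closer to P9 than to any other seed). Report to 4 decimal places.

1. box [0,87]×[0,98]: [(0, 0) (87, 0) (87, 98) (0, 98)]
2. ⊥bis P9·P0 via (38.04,59.52): [(0, 35.6098) (0, 0) (87, 0) (87, 90.294)]  |A|=5476.816
3. ⊥bis P9·P1 via (60.675,34.805): [(11.0666, 42.5657) (0, 35.6098) (0, 0) (87, 0) (87, 30.6867)]  |A|=3213.7227
4. ⊥bis P9·P2 via (43.49,38.435): [(42.8177, 37.5986) (12.5982, 0) (87, 0) (87, 30.6867)]  |A|=2076.6055
5. ⊥bis P9·P3 via (68.14,25.205): [(68.6619, 33.5555) (42.8177, 37.5986) (12.5982, 0) (66.5647, 0)]  |A|=1452.3787
6. ⊥bis P9·P4 via (69.1,44.82): [(68.6619, 33.5555) (42.8177, 37.5986) (12.5982, 0) (66.5647, 0)]  |A|=1452.3787
7. ⊥bis P9·P5 via (39.475,25.74): [(68.6619, 33.5555) (42.8177, 37.5986) (39.4672, 33.4299) (39.501, 0) (66.5647, 0)]  |A|=1002.699
8. ⊥bis P9·P6 via (38.92,41.095): [(68.6619, 33.5555) (42.8177, 37.5986) (39.4672, 33.4299) (39.501, 0) (66.5647, 0)]  |A|=1002.699
9. ⊥bis P9·P7 via (44.775,17.595): [(68.6619, 33.5555) (42.8177, 37.5986) (39.4672, 33.4299) (39.4737, 26.9996) (54.6931, 0) (66.5647, 0)]  |A|=797.6091
10. ⊥bis P9·P8 via (68.8,17.77): [(67.5846, 16.3188) (68.6619, 33.5555) (42.8177, 37.5986) (39.4672, 33.4299) (39.4737, 26.9996) (54.3809, 0.5537)]  |A|=694.6274
11. canonical 6-gon: [(67.5846, 16.3188) (68.6619, 33.5555) (42.8177, 37.5986) (39.4672, 33.4299) (39.4737, 26.9996) (54.3809, 0.5537)]
12. shoelace: 694.6274

Area of P9's cell: 694.6274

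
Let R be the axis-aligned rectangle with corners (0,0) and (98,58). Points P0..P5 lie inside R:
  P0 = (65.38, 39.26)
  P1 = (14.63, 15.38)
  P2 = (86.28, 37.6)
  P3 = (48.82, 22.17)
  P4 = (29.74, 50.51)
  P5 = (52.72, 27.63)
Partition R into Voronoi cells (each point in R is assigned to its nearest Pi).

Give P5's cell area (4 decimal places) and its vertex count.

Area of P5's cell: 477.6552 (4 vertices)

1. box [0,98]×[0,58]: [(0, 0) (98, 0) (98, 58) (0, 58)]
2. ⊥bis P5·P0 via (59.05,33.445): [(0, 0) (89.774, 0) (36.4928, 58) (0, 58)]  |A|=3661.7349
3. ⊥bis P5·P1 via (33.675,21.505): [(40.5912, 0) (89.774, 0) (36.4928, 58) (21.938, 58)]  |A|=1848.3906
4. ⊥bis P5·P2 via (69.5,32.615): [(40.5912, 0) (79.1893, 0) (74.1302, 17.0292) (36.4928, 58) (21.938, 58)]  |A|=1758.266
5. ⊥bis P5·P3 via (50.77,24.9): [(27.1593, 41.7648) (77.4544, 5.8397) (74.1302, 17.0292) (36.4928, 58) (21.938, 58)]  |A|=836.5535
6. ⊥bis P5·P4 via (41.23,39.07): [(36.9501, 34.7714) (77.4544, 5.8397) (74.1302, 17.0292) (47.8108, 45.6796)]  |A|=477.6552
7. canonical 4-gon: [(36.9501, 34.7714) (77.4544, 5.8397) (74.1302, 17.0292) (47.8108, 45.6796)]
8. shoelace: 477.6552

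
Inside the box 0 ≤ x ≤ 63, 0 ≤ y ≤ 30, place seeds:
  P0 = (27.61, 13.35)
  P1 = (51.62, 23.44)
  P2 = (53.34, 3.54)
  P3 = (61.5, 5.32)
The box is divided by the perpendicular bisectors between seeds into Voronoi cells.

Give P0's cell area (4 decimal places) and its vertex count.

1. box [0,63]×[0,30]: [(0, 0) (63, 0) (63, 30) (0, 30)]
2. ⊥bis P0·P1 via (39.615,18.395): [(0, 0) (47.3453, 0) (34.7381, 30) (0, 30)]  |A|=1231.2516
3. ⊥bis P0·P2 via (40.475,8.445): [(0, 0) (37.2552, 0) (42.0549, 12.5889) (34.7381, 30) (0, 30)]  |A|=1167.7395
4. ⊥bis P0·P3 via (44.555,9.335): [(0, 0) (37.2552, 0) (42.0549, 12.5889) (34.7381, 30) (0, 30)]  |A|=1167.7395
5. canonical 5-gon: [(0, 0) (37.2552, 0) (42.0549, 12.5889) (34.7381, 30) (0, 30)]
6. shoelace: 1167.7395

Area of P0's cell: 1167.7395 (5 vertices)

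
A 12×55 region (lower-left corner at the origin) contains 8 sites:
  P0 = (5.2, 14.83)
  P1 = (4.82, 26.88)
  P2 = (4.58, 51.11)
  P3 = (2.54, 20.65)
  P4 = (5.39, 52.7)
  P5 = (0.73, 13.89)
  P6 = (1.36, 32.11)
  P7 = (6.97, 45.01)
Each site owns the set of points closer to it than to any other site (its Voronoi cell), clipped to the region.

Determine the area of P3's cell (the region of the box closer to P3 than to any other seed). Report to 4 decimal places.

Area of P3's cell: 48.6778

1. box [0,12]×[0,55]: [(0, 0) (12, 0) (12, 55) (0, 55)]
2. ⊥bis P3·P0 via (3.87,17.74): [(0, 15.9712) (12, 21.4558) (12, 55) (0, 55)]  |A|=435.4379
3. ⊥bis P3·P1 via (3.68,23.765): [(0, 25.1118) (0, 15.9712) (11.1061, 21.0472)]  |A|=50.7581
4. ⊥bis P3·P2 via (3.56,35.88): [(0, 25.1118) (0, 15.9712) (11.1061, 21.0472)]  |A|=50.7581
5. ⊥bis P3·P4 via (3.965,36.675): [(0, 25.1118) (0, 15.9712) (11.1061, 21.0472)]  |A|=50.7581
6. ⊥bis P3·P5 via (1.635,17.27): [(0, 25.1118) (0, 17.7078) (2.3959, 17.0663) (11.1061, 21.0472)]  |A|=48.6778
7. ⊥bis P3·P6 via (1.95,26.38): [(0, 25.1118) (0, 17.7078) (2.3959, 17.0663) (11.1061, 21.0472)]  |A|=48.6778
8. ⊥bis P3·P7 via (4.755,32.83): [(0, 25.1118) (0, 17.7078) (2.3959, 17.0663) (11.1061, 21.0472)]  |A|=48.6778
9. canonical 4-gon: [(0, 25.1118) (0, 17.7078) (2.3959, 17.0663) (11.1061, 21.0472)]
10. shoelace: 48.6778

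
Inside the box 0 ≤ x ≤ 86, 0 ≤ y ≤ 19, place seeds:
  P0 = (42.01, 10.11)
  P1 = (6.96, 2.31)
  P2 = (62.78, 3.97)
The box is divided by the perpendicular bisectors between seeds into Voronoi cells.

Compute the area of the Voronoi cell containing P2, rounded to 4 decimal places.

1. box [0,86]×[0,19]: [(0, 0) (86, 0) (86, 19) (0, 19)]
2. ⊥bis P2·P0 via (52.395,7.04): [(50.3138, 0) (86, 0) (86, 19) (55.9306, 19)]  |A|=624.6778
3. ⊥bis P2·P1 via (34.87,3.14): [(50.3138, 0) (86, 0) (86, 19) (55.9306, 19)]  |A|=624.6778
4. canonical 4-gon: [(50.3138, 0) (86, 0) (86, 19) (55.9306, 19)]
5. shoelace: 624.6778

Area of P2's cell: 624.6778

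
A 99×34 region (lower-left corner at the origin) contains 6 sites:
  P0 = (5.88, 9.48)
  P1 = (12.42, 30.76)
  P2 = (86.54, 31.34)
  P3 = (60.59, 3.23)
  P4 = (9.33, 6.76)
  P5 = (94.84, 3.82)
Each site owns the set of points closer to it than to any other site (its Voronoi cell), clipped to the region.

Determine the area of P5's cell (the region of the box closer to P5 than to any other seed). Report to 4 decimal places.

1. box [0,99]×[0,34]: [(0, 0) (99, 0) (99, 34) (0, 34)]
2. ⊥bis P5·P0 via (50.36,6.65): [(49.9369, 0) (99, 0) (99, 34) (52.1001, 34)]  |A|=1631.3707
3. ⊥bis P5·P1 via (53.63,17.29): [(50.4102, 7.4395) (49.9369, 0) (99, 0) (99, 34) (59.0919, 34)]  |A|=1538.5183
4. ⊥bis P5·P2 via (90.69,17.58): [(50.28, 5.3924) (49.9369, 0) (99, 0) (99, 20.0863)]  |A|=621.5857
5. ⊥bis P5·P3 via (77.715,3.525): [(77.5412, 13.6143) (77.7757, 0) (99, 0) (99, 20.0863)]  |A|=359.991
6. ⊥bis P5·P4 via (52.085,5.29): [(77.5412, 13.6143) (77.7757, 0) (99, 0) (99, 20.0863)]  |A|=359.991
7. canonical 4-gon: [(77.5412, 13.6143) (77.7757, 0) (99, 0) (99, 20.0863)]
8. shoelace: 359.991

Area of P5's cell: 359.9910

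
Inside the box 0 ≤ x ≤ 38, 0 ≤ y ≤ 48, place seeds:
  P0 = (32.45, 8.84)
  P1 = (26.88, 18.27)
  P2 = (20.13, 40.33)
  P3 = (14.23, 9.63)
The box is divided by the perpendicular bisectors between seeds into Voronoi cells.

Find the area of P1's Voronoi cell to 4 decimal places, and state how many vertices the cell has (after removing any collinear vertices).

1. box [0,38]×[0,48]: [(0, 0) (38, 0) (38, 48) (0, 48)]
2. ⊥bis P1·P0 via (29.665,13.555): [(0, 0) (6.7164, 0) (38, 18.4782) (38, 48) (0, 48)]  |A|=1534.9675
3. ⊥bis P1·P2 via (23.505,29.3): [(0, 22.1079) (0, 0) (6.7164, 0) (38, 18.4782) (38, 33.7352)]  |A|=771.9861
4. ⊥bis P1·P3 via (20.555,13.95): [(12.3931, 25.9) (23.366, 9.8344) (38, 18.4782) (38, 33.7352)]  |A|=360.3179
5. canonical 4-gon: [(12.3931, 25.9) (23.366, 9.8344) (38, 18.4782) (38, 33.7352)]
6. shoelace: 360.3179

Area of P1's cell: 360.3179 (4 vertices)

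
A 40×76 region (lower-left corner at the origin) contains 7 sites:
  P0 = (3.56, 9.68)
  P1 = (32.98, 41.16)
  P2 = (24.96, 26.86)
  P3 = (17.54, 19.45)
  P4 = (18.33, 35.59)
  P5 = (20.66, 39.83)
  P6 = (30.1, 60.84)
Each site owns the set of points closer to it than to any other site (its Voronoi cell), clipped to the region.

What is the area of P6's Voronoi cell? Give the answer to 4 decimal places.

1. box [0,40]×[0,76]: [(0, 0) (40, 0) (40, 76) (0, 76)]
2. ⊥bis P6·P0 via (16.83,35.26): [(0, 43.9908) (40, 23.2402) (40, 76) (0, 76)]  |A|=1695.3794
3. ⊥bis P6·P1 via (31.54,51): [(0, 46.3844) (40, 52.238) (40, 76) (0, 76)]  |A|=1067.5512
4. ⊥bis P6·P2 via (27.53,43.85): [(0, 48.0143) (5.4768, 47.1859) (40, 52.238) (40, 76) (0, 76)]  |A|=1063.0877
5. ⊥bis P6·P3 via (23.82,40.145): [(0, 48.0143) (5.4768, 47.1859) (40, 52.238) (40, 76) (0, 76)]  |A|=1063.0877
6. ⊥bis P6·P4 via (24.215,48.215): [(0, 59.5025) (21.4181, 49.5187) (40, 52.238) (40, 76) (0, 76)]  |A|=927.0683
7. ⊥bis P6·P5 via (25.38,50.335): [(0, 61.7385) (25.777, 50.1566) (40, 52.238) (40, 76) (0, 76)]  |A|=869.6601
8. canonical 5-gon: [(0, 61.7385) (25.777, 50.1566) (40, 52.238) (40, 76) (0, 76)]
9. shoelace: 869.6601

Area of P6's cell: 869.6601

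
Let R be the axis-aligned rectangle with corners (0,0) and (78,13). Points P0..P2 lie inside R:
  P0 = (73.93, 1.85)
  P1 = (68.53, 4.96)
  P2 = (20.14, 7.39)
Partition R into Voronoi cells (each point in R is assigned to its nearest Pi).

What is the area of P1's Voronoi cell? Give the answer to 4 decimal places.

Area of P1's cell: 372.5952

1. box [0,78]×[0,13]: [(0, 0) (78, 0) (78, 13) (0, 13)]
2. ⊥bis P1·P0 via (71.23,3.405): [(0, 0) (69.269, 0) (76.756, 13) (0, 13)]  |A|=949.1624
3. ⊥bis P1·P2 via (44.335,6.175): [(44.0249, 0) (69.269, 0) (76.756, 13) (44.6777, 13)]  |A|=372.5952
4. canonical 4-gon: [(44.0249, 0) (69.269, 0) (76.756, 13) (44.6777, 13)]
5. shoelace: 372.5952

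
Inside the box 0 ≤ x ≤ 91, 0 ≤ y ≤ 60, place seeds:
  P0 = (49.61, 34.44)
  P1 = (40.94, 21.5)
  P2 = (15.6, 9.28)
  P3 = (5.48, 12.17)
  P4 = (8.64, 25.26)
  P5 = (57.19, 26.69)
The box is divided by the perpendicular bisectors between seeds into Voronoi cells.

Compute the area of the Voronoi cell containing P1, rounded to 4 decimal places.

Area of P1's cell: 765.7833

1. box [0,91]×[0,60]: [(0, 0) (91, 0) (91, 60) (0, 60)]
2. ⊥bis P1·P0 via (45.275,27.97): [(0, 58.3049) (0, 0) (87.0203, 0)]  |A|=2536.8573
3. ⊥bis P1·P2 via (28.27,15.39): [(11.1903, 50.8073) (35.6917, 0) (87.0203, 0)]  |A|=1303.9329
4. ⊥bis P1·P3 via (23.21,16.835): [(14.9309, 48.301) (17.971, 36.7465) (35.6917, 0) (87.0203, 0)]  |A|=1286.1324
5. ⊥bis P1·P4 via (24.79,23.38): [(26.7678, 40.3701) (24.7174, 22.7567) (35.6917, 0) (87.0203, 0)]  |A|=1156.0472
6. ⊥bis P1·P5 via (49.065,24.095): [(48.5223, 25.7943) (26.7678, 40.3701) (24.7174, 22.7567) (35.6917, 0) (56.7606, 0)]  |A|=765.7833
7. canonical 5-gon: [(48.5223, 25.7943) (26.7678, 40.3701) (24.7174, 22.7567) (35.6917, 0) (56.7606, 0)]
8. shoelace: 765.7833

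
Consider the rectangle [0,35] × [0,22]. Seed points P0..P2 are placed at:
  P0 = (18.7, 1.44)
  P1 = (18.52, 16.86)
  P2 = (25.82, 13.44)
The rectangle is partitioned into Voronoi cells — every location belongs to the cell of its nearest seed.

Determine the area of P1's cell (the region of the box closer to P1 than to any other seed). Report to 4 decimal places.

1. box [0,35]×[0,22]: [(0, 0) (35, 0) (35, 22) (0, 22)]
2. ⊥bis P1·P0 via (18.61,9.15): [(0, 8.9328) (35, 9.3413) (35, 22) (0, 22)]  |A|=450.2035
3. ⊥bis P1·P2 via (22.17,15.15): [(0, 8.9328) (19.3632, 9.1588) (25.3792, 22) (0, 22)]  |A|=289.4612
4. canonical 4-gon: [(0, 8.9328) (19.3632, 9.1588) (25.3792, 22) (0, 22)]
5. shoelace: 289.4612

Area of P1's cell: 289.4612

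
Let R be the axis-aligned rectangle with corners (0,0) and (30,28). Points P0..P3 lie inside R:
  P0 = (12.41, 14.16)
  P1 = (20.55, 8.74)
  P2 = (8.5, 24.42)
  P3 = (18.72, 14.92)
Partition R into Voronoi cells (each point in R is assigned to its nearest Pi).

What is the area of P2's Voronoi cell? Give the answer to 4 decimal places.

1. box [0,30]×[0,28]: [(0, 0) (30, 0) (30, 28) (0, 28)]
2. ⊥bis P2·P0 via (10.455,19.29): [(0, 15.3057) (30, 26.7384) (30, 28) (0, 28)]  |A|=209.3382
3. ⊥bis P2·P1 via (14.525,16.58): [(0, 15.3057) (25.524, 25.0327) (29.3852, 28) (0, 28)]  |A|=205.6026
4. ⊥bis P2·P3 via (13.61,19.67): [(0, 15.3057) (14.7937, 20.9435) (21.3532, 28) (0, 28)]  |A|=169.2379
5. canonical 4-gon: [(0, 15.3057) (14.7937, 20.9435) (21.3532, 28) (0, 28)]
6. shoelace: 169.2379

Area of P2's cell: 169.2379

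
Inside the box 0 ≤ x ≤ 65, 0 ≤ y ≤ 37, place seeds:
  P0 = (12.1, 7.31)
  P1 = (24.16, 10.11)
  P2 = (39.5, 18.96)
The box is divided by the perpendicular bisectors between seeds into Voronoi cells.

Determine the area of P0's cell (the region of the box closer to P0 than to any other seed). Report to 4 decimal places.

1. box [0,65]×[0,37]: [(0, 0) (65, 0) (65, 37) (0, 37)]
2. ⊥bis P0·P1 via (18.13,8.71): [(0, 0) (20.1522, 0) (11.5618, 37) (0, 37)]  |A|=586.7102
3. ⊥bis P0·P2 via (25.8,13.135): [(0, 0) (20.1522, 0) (11.5618, 37) (0, 37)]  |A|=586.7102
4. canonical 4-gon: [(0, 0) (20.1522, 0) (11.5618, 37) (0, 37)]
5. shoelace: 586.7102

Area of P0's cell: 586.7102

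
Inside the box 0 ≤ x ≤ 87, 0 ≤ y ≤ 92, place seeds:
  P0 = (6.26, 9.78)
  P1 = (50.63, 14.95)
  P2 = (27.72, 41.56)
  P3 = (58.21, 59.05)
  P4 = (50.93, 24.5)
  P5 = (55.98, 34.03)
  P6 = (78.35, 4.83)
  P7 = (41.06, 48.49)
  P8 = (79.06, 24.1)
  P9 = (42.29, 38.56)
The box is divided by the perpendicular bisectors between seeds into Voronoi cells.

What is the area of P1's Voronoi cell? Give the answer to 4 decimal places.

1. box [0,87]×[0,92]: [(0, 0) (87, 0) (87, 92) (0, 92)]
2. ⊥bis P1·P0 via (28.445,12.365): [(29.8858, 0) (87, 0) (87, 92) (19.1659, 92)]  |A|=5747.6223
3. ⊥bis P1·P2 via (39.175,28.255): [(27.7406, 18.4105) (29.8858, 0) (87, 0) (87, 69.4302)]  |A|=2582.9455
4. ⊥bis P1·P3 via (54.42,37): [(50.179, 37.729) (27.7406, 18.4105) (29.8858, 0) (87, 0) (87, 31.4001)]  |A|=1882.7931
5. ⊥bis P1·P4 via (50.78,19.725): [(30.0247, 20.377) (27.7406, 18.4105) (29.8858, 0) (87, 0) (87, 18.5872)]  |A|=1134.5491
6. ⊥bis P1·P5 via (53.305,24.49): [(72.7613, 19.0345) (30.0247, 20.377) (27.7406, 18.4105) (29.8858, 0) (87, 0) (87, 15.042)]  |A|=1109.3094
7. ⊥bis P1·P6 via (64.49,9.89): [(67.8844, 19.1877) (30.0247, 20.377) (27.7406, 18.4105) (29.8858, 0) (60.8794, 0)]  |A|=706.299
8. ⊥bis P1·P7 via (45.845,31.72): [(67.8844, 19.1877) (30.0247, 20.377) (27.7406, 18.4105) (29.8858, 0) (60.8794, 0)]  |A|=706.299
9. ⊥bis P1·P8 via (64.845,19.525): [(66.3267, 14.9211) (64.9236, 19.2807) (30.0247, 20.377) (27.7406, 18.4105) (29.8858, 0) (60.8794, 0)]  |A|=699.9103
10. ⊥bis P1·P9 via (46.46,26.755): [(66.3267, 14.9211) (64.9236, 19.2807) (30.0247, 20.377) (27.7406, 18.4105) (29.8858, 0) (60.8794, 0)]  |A|=699.9103
11. canonical 6-gon: [(66.3267, 14.9211) (64.9236, 19.2807) (30.0247, 20.377) (27.7406, 18.4105) (29.8858, 0) (60.8794, 0)]
12. shoelace: 699.9103

Area of P1's cell: 699.9103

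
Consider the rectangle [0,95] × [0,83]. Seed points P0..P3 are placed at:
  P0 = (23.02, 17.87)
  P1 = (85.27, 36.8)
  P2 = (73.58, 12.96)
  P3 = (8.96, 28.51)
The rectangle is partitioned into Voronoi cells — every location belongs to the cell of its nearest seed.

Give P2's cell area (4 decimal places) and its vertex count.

1. box [0,95]×[0,83]: [(0, 0) (95, 0) (95, 83) (0, 83)]
2. ⊥bis P2·P0 via (48.3,15.415): [(46.803, 0) (95, 0) (95, 83) (54.8633, 83)]  |A|=3665.8464
3. ⊥bis P2·P1 via (79.425,24.88): [(50.5922, 39.0182) (46.803, 0) (95, 0) (95, 17.2428)]  |A|=1323.1378
4. ⊥bis P2·P3 via (41.27,20.735): [(50.5922, 39.0182) (46.803, 0) (95, 0) (95, 17.2428)]  |A|=1323.1378
5. canonical 4-gon: [(50.5922, 39.0182) (46.803, 0) (95, 0) (95, 17.2428)]
6. shoelace: 1323.1378

Area of P2's cell: 1323.1378 (4 vertices)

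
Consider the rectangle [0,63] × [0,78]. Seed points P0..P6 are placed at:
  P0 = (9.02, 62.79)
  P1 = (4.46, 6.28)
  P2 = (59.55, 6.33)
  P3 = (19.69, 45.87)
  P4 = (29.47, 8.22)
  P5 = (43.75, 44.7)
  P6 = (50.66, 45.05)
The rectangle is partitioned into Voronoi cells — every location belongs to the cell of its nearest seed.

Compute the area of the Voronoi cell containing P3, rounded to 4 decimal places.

1. box [0,63]×[0,78]: [(0, 0) (63, 0) (63, 78) (0, 78)]
2. ⊥bis P3·P0 via (14.355,54.33): [(0, 45.2775) (0, 0) (63, 0) (63, 78) (51.8898, 78)]  |A|=4065.0186
3. ⊥bis P3·P1 via (12.075,26.075): [(0, 45.2775) (0, 30.7202) (63, 6.4845) (63, 78) (51.8898, 78)]  |A|=2893.0714
4. ⊥bis P3·P2 via (39.62,26.1): [(0, 45.2775) (0, 30.7202) (31.994, 18.4123) (63, 49.6692) (63, 78) (51.8898, 78)]  |A|=2223.579
5. ⊥bis P3·P4 via (24.58,27.045): [(0, 45.2775) (0, 30.7202) (15.6103, 24.715) (46.1035, 32.636) (63, 49.6692) (63, 78) (51.8898, 78)]  |A|=2062.5964
6. ⊥bis P3·P5 via (31.72,45.285): [(32.7231, 65.9132) (0, 45.2775) (0, 30.7202) (15.6103, 24.715) (30.913, 28.6901)]  |A|=892.3316
7. ⊥bis P3·P6 via (35.175,45.46): [(32.7231, 65.9132) (0, 45.2775) (0, 30.7202) (15.6103, 24.715) (30.913, 28.6901)]  |A|=892.3316
8. canonical 5-gon: [(32.7231, 65.9132) (0, 45.2775) (0, 30.7202) (15.6103, 24.715) (30.913, 28.6901)]
9. shoelace: 892.3316

Area of P3's cell: 892.3316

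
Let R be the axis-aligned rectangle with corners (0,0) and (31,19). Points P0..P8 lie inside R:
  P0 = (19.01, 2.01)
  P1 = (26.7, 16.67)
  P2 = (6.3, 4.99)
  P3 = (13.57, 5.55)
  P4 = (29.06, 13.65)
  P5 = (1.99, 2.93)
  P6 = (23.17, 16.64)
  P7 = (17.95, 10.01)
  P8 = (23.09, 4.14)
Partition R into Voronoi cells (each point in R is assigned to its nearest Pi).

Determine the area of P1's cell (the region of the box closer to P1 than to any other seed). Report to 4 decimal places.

1. box [0,31]×[0,19]: [(0, 0) (31, 0) (31, 19) (0, 19)]
2. ⊥bis P1·P0 via (22.855,9.34): [(31, 5.0675) (31, 19) (4.4394, 19)]  |A|=185.0276
3. ⊥bis P1·P2 via (16.5,10.83): [(14.9914, 13.4649) (31, 5.0675) (31, 19) (11.8223, 19)]  |A|=164.5953
4. ⊥bis P1·P3 via (20.135,11.11): [(20.658, 10.4924) (31, 5.0675) (31, 19) (13.4528, 19)]  |A|=146.6867
5. ⊥bis P1·P4 via (27.88,15.16): [(20.658, 10.4924) (21.4054, 10.1004) (31, 17.5981) (31, 19) (13.4528, 19)]  |A|=86.5734
6. ⊥bis P1·P5 via (14.345,9.8): [(20.658, 10.4924) (21.4054, 10.1004) (31, 17.5981) (31, 19) (13.4528, 19)]  |A|=86.5734
7. ⊥bis P1·P6 via (24.935,16.655): [(24.9671, 12.8837) (31, 17.5981) (31, 19) (24.9151, 19)]  |A|=22.8374
8. ⊥bis P1·P7 via (22.325,13.34): [(24.9671, 12.8837) (31, 17.5981) (31, 19) (24.9151, 19)]  |A|=22.8374
9. ⊥bis P1·P8 via (24.895,10.405): [(24.9671, 12.8837) (31, 17.5981) (31, 19) (24.9151, 19)]  |A|=22.8374
10. canonical 4-gon: [(24.9671, 12.8837) (31, 17.5981) (31, 19) (24.9151, 19)]
11. shoelace: 22.8374

Area of P1's cell: 22.8374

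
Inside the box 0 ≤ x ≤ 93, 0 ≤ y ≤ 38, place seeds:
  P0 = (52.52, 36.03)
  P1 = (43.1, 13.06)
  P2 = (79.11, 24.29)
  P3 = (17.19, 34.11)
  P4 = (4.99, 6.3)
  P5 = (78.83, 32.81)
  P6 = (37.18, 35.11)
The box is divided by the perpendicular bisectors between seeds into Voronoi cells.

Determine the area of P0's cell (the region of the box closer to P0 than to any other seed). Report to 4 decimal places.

Area of P0's cell: 310.2862

1. box [0,93]×[0,38]: [(0, 0) (93, 0) (93, 38) (0, 38)]
2. ⊥bis P0·P1 via (47.81,24.545): [(93, 6.0126) (93, 38) (15.0009, 38)]  |A|=1247.4945
3. ⊥bis P0·P2 via (65.815,30.16): [(60.9556, 19.154) (69.2765, 38) (15.0009, 38)]  |A|=511.4394
4. ⊥bis P0·P3 via (34.855,35.07): [(35.1447, 29.739) (60.9556, 19.154) (69.2765, 38) (34.6958, 38)]  |A|=430.0902
5. ⊥bis P0·P4 via (28.755,21.165): [(35.1447, 29.739) (60.9556, 19.154) (69.2765, 38) (34.6958, 38)]  |A|=430.0902
6. ⊥bis P0·P5 via (65.675,34.42): [(35.1447, 29.739) (60.9556, 19.154) (64.9, 28.0876) (66.1131, 38) (34.6958, 38)]  |A|=414.412
7. ⊥bis P0·P6 via (44.85,35.57): [(45.4532, 25.5115) (60.9556, 19.154) (64.9, 28.0876) (66.1131, 38) (44.7043, 38)]  |A|=310.2862
8. canonical 5-gon: [(45.4532, 25.5115) (60.9556, 19.154) (64.9, 28.0876) (66.1131, 38) (44.7043, 38)]
9. shoelace: 310.2862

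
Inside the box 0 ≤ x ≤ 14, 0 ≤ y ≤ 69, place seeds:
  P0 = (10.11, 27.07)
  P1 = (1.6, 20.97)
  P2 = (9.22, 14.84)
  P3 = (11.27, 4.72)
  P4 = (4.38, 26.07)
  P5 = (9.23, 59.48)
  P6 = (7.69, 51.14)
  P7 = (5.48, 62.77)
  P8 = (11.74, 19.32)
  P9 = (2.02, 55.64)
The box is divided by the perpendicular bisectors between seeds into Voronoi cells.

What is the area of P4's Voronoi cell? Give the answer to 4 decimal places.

1. box [0,14]×[0,69]: [(0, 0) (14, 0) (14, 69) (0, 69)]
2. ⊥bis P4·P0 via (7.245,26.57): [(0, 68.0838) (0, 0) (11.882, 0)]  |A|=404.4861
3. ⊥bis P4·P1 via (2.99,23.52): [(8.2806, 20.6361) (0, 68.0838) (0, 25.1498)]  |A|=177.7593
4. ⊥bis P4·P2 via (6.8,20.455): [(7.8124, 20.8913) (8.2064, 21.0611) (0, 68.0838) (0, 25.1498)]  |A|=177.6693
5. ⊥bis P4·P3 via (7.825,15.395): [(7.8124, 20.8913) (8.2064, 21.0611) (0, 68.0838) (0, 25.1498)]  |A|=177.6693
6. ⊥bis P4·P5 via (6.805,42.775): [(7.8124, 20.8913) (8.2064, 21.0611) (4.3548, 43.1307) (0, 43.7629) (0, 25.1498)]  |A|=124.7124
7. ⊥bis P4·P6 via (6.035,38.605): [(7.8124, 20.8913) (8.2064, 21.0611) (5.1237, 38.7253) (0, 39.4018) (0, 25.1498)]  |A|=104.1908
8. ⊥bis P4·P7 via (4.93,44.42): [(7.8124, 20.8913) (8.2064, 21.0611) (5.1237, 38.7253) (0, 39.4018) (0, 25.1498)]  |A|=104.1908
9. ⊥bis P4·P8 via (8.06,22.695): [(6.8746, 21.4025) (7.9434, 22.5679) (5.1237, 38.7253) (0, 39.4018) (0, 25.1498)]  |A|=103.0521
10. ⊥bis P4·P9 via (3.2,40.855): [(6.8746, 21.4025) (7.9434, 22.5679) (5.1237, 38.7253) (0, 39.4018) (0, 25.1498)]  |A|=103.0521
11. canonical 5-gon: [(6.8746, 21.4025) (7.9434, 22.5679) (5.1237, 38.7253) (0, 39.4018) (0, 25.1498)]
12. shoelace: 103.0521

Area of P4's cell: 103.0521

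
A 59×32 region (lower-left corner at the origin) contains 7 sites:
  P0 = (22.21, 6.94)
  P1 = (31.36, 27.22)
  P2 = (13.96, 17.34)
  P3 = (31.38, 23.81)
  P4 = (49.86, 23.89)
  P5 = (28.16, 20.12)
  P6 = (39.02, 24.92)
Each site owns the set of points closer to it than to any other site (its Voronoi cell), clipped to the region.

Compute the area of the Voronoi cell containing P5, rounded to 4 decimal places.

Area of P5's cell: 186.8264

1. box [0,59]×[0,32]: [(0, 0) (59, 0) (59, 32) (0, 32)]
2. ⊥bis P5·P0 via (25.185,13.53): [(0, 24.8996) (55.1557, 0) (59, 0) (59, 32) (0, 32)]  |A|=1201.3243
3. ⊥bis P5·P1 via (29.76,23.67): [(0, 24.8996) (55.1557, 0) (59, 0) (59, 10.4914) (11.2778, 32) (0, 32)]  |A|=688.1058
4. ⊥bis P5·P2 via (21.06,18.73): [(21.7768, 15.0686) (55.1557, 0) (59, 0) (59, 10.4914) (19.1573, 28.4487)]  |A|=467.2558
5. ⊥bis P5·P3 via (29.77,21.965): [(21.7768, 15.0686) (54.7111, 0.2007) (25.7397, 25.482) (19.1573, 28.4487)]  |A|=241.0887
6. ⊥bis P5·P4 via (39.01,22.005): [(21.7768, 15.0686) (41.7843, 6.0364) (40.6693, 12.4539) (25.7397, 25.482) (19.1573, 28.4487)]  |A|=202.8629
7. ⊥bis P5·P6 via (33.59,22.52): [(21.7768, 15.0686) (40.6491, 6.5489) (36.3877, 16.1902) (25.7397, 25.482) (19.1573, 28.4487)]  |A|=186.8264
8. canonical 5-gon: [(21.7768, 15.0686) (40.6491, 6.5489) (36.3877, 16.1902) (25.7397, 25.482) (19.1573, 28.4487)]
9. shoelace: 186.8264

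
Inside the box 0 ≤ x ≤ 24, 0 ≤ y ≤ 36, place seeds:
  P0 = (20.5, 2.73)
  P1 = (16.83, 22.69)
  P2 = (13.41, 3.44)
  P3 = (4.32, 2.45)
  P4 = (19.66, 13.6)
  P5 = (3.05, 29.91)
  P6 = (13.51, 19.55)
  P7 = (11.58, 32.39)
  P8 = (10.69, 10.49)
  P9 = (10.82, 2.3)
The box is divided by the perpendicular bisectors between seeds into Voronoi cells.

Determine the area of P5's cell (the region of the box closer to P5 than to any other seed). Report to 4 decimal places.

1. box [0,24]×[0,36]: [(0, 0) (24, 0) (24, 36) (0, 36)]
2. ⊥bis P5·P0 via (11.775,16.32): [(0, 8.7603) (24, 24.1686) (24, 36) (0, 36)]  |A|=468.8531
3. ⊥bis P5·P1 via (9.94,26.3): [(0, 8.7603) (1.1303, 9.4859) (15.0223, 36) (0, 36)]  |A|=214.5457
4. ⊥bis P5·P2 via (8.23,16.675): [(0, 13.4539) (4.0372, 15.034) (15.0223, 36) (0, 36)]  |A|=202.9903
5. ⊥bis P5·P3 via (3.685,16.18): [(0, 16.0096) (4.6613, 16.2252) (15.0223, 36) (0, 36)]  |A|=195.1225
6. ⊥bis P5·P4 via (11.355,21.755): [(0, 16.0096) (4.6613, 16.2252) (15.0223, 36) (0, 36)]  |A|=195.1225
7. ⊥bis P5·P6 via (8.28,24.73): [(0, 16.3701) (10.0579, 26.5251) (15.0223, 36) (0, 36)]  |A|=169.8857
8. ⊥bis P5·P7 via (7.315,31.15): [(0, 16.3701) (8.977, 25.4337) (5.9049, 36) (0, 36)]  |A|=119.3051
9. ⊥bis P5·P8 via (6.87,20.2): [(0, 17.4973) (1.8292, 18.2169) (8.977, 25.4337) (5.9049, 36) (0, 36)]  |A|=118.2742
10. ⊥bis P5·P9 via (6.935,16.105): [(0, 17.4973) (1.8292, 18.2169) (8.977, 25.4337) (5.9049, 36) (0, 36)]  |A|=118.2742
11. canonical 5-gon: [(0, 17.4973) (1.8292, 18.2169) (8.977, 25.4337) (5.9049, 36) (0, 36)]
12. shoelace: 118.2742

Area of P5's cell: 118.2742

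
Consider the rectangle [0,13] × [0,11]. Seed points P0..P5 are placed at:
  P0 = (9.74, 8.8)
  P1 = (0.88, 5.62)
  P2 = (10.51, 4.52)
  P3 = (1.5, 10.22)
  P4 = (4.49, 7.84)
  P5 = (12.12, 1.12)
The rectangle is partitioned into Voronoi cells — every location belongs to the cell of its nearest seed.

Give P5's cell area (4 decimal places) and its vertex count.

1. box [0,13]×[0,11]: [(0, 0) (13, 0) (13, 11) (0, 11)]
2. ⊥bis P5·P0 via (10.93,4.96): [(0, 1.5728) (0, 0) (13, 0) (13, 5.6015)]  |A|=46.6331
3. ⊥bis P5·P1 via (6.5,3.37): [(6.5993, 3.6179) (5.1508, 0) (13, 0) (13, 5.6015)]  |A|=32.1257
4. ⊥bis P5·P2 via (11.315,2.82): [(5.3597, 0) (13, 0) (13, 3.6179)]  |A|=13.8209
5. ⊥bis P5·P3 via (6.81,5.67): [(5.3597, 0) (13, 0) (13, 3.6179)]  |A|=13.8209
6. ⊥bis P5·P4 via (8.305,4.48): [(5.3597, 0) (13, 0) (13, 3.6179)]  |A|=13.8209
7. canonical 3-gon: [(5.3597, 0) (13, 0) (13, 3.6179)]
8. shoelace: 13.8209

Area of P5's cell: 13.8209 (3 vertices)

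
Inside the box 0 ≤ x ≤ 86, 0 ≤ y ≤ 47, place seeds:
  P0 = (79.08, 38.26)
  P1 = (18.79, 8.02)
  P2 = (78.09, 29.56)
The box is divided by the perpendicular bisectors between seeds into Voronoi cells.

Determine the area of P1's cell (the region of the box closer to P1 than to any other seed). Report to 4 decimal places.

Area of P1's cell: 2190.8405

1. box [0,86]×[0,47]: [(0, 0) (86, 0) (86, 47) (0, 47)]
2. ⊥bis P1·P0 via (48.935,23.14): [(0, 0) (60.5415, 0) (36.9674, 47) (0, 47)]  |A|=2291.4583
3. ⊥bis P1·P2 via (48.44,18.79): [(0, 0) (55.2652, 0) (41.4113, 38.1401) (36.9674, 47) (0, 47)]  |A|=2190.8405
4. canonical 5-gon: [(0, 0) (55.2652, 0) (41.4113, 38.1401) (36.9674, 47) (0, 47)]
5. shoelace: 2190.8405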